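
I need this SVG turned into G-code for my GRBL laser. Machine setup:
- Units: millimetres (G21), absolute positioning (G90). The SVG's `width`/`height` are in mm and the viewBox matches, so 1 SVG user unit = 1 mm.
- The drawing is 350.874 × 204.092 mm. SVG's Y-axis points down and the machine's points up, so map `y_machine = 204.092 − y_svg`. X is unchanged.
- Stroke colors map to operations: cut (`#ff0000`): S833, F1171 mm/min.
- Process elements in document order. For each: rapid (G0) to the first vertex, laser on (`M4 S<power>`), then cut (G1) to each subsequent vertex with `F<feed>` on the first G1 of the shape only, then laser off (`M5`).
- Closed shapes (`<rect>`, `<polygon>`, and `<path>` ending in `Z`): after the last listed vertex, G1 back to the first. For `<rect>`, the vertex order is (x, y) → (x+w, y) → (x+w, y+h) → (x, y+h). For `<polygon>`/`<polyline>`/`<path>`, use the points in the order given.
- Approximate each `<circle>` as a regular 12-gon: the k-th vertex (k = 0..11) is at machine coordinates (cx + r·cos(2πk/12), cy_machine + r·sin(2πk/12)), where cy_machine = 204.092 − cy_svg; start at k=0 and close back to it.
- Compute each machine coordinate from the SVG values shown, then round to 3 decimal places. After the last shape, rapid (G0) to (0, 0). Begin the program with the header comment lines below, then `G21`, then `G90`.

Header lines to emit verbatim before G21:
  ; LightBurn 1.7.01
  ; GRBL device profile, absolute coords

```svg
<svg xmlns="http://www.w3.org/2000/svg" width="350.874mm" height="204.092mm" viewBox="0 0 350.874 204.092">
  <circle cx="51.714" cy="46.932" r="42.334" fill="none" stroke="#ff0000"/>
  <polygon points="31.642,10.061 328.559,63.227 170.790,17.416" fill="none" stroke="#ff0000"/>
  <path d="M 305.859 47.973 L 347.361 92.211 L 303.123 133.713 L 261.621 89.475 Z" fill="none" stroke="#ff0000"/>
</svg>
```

1 u = 1 mm; y_m = 204.092 − y.

[1] `<circle>` circle, #ff0000→cut S833 F1171: (94.048,157.160) → (88.376,178.327) → (72.881,193.822) → (51.714,199.494) → (30.547,193.822) → (15.052,178.327) → (9.380,157.160) → (15.052,135.993) → (30.547,120.498) → (51.714,114.826) → (72.881,120.498) → (88.376,135.993) → (94.048,157.160) (closed)

[2] `<polygon>` closed polygon, #ff0000→cut S833 F1171: (31.642,194.031) → (328.559,140.865) → (170.790,186.676) → (31.642,194.031) (closed)

[3] `<path>` regular polygon, #ff0000→cut S833 F1171: (305.859,156.119) → (347.361,111.881) → (303.123,70.379) → (261.621,114.617) → (305.859,156.119) (closed)

; LightBurn 1.7.01
; GRBL device profile, absolute coords
G21
G90
G0 X94.048 Y157.160
M4 S833
G1 X88.376 Y178.327 F1171
G1 X72.881 Y193.822
G1 X51.714 Y199.494
G1 X30.547 Y193.822
G1 X15.052 Y178.327
G1 X9.380 Y157.160
G1 X15.052 Y135.993
G1 X30.547 Y120.498
G1 X51.714 Y114.826
G1 X72.881 Y120.498
G1 X88.376 Y135.993
G1 X94.048 Y157.160
M5
G0 X31.642 Y194.031
M4 S833
G1 X328.559 Y140.865 F1171
G1 X170.790 Y186.676
G1 X31.642 Y194.031
M5
G0 X305.859 Y156.119
M4 S833
G1 X347.361 Y111.881 F1171
G1 X303.123 Y70.379
G1 X261.621 Y114.617
G1 X305.859 Y156.119
M5
G0 X0.000 Y0.000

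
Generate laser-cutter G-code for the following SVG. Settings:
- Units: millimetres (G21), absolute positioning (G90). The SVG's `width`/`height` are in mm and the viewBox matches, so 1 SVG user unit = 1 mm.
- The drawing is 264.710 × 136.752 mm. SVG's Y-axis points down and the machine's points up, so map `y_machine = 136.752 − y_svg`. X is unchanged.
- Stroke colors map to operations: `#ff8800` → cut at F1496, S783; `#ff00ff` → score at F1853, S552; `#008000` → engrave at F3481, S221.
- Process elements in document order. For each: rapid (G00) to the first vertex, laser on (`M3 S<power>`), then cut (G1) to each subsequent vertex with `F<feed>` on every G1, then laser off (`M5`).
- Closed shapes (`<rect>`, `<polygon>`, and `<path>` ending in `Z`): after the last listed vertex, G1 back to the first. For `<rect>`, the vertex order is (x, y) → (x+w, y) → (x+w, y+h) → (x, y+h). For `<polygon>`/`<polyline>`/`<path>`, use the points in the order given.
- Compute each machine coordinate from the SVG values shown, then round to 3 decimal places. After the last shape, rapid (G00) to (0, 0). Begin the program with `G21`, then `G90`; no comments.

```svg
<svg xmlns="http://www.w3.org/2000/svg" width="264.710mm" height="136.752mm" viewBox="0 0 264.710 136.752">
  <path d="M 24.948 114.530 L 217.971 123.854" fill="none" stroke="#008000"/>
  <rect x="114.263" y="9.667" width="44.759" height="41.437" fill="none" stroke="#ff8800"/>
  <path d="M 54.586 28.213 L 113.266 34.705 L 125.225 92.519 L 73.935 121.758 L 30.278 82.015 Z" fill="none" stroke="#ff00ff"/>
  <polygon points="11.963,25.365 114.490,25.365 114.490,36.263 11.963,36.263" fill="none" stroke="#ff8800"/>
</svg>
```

1 u = 1 mm; y_m = 136.752 − y.

[1] `<path>` line segment, #008000→engrave S221 F3481: (24.948,22.222) → (217.971,12.898)

[2] `<rect>` rectangle, #ff8800→cut S783 F1496: (114.263,127.085) → (159.022,127.085) → (159.022,85.648) → (114.263,85.648) → (114.263,127.085) (closed)

[3] `<path>` regular polygon, #ff00ff→score S552 F1853: (54.586,108.539) → (113.266,102.047) → (125.225,44.233) → (73.935,14.994) → (30.278,54.737) → (54.586,108.539) (closed)

[4] `<polygon>` rectangle, #ff8800→cut S783 F1496: (11.963,111.387) → (114.490,111.387) → (114.490,100.489) → (11.963,100.489) → (11.963,111.387) (closed)

G21
G90
G00 X24.948 Y22.222
M3 S221
G1 X217.971 Y12.898 F3481
M5
G00 X114.263 Y127.085
M3 S783
G1 X159.022 Y127.085 F1496
G1 X159.022 Y85.648 F1496
G1 X114.263 Y85.648 F1496
G1 X114.263 Y127.085 F1496
M5
G00 X54.586 Y108.539
M3 S552
G1 X113.266 Y102.047 F1853
G1 X125.225 Y44.233 F1853
G1 X73.935 Y14.994 F1853
G1 X30.278 Y54.737 F1853
G1 X54.586 Y108.539 F1853
M5
G00 X11.963 Y111.387
M3 S783
G1 X114.490 Y111.387 F1496
G1 X114.490 Y100.489 F1496
G1 X11.963 Y100.489 F1496
G1 X11.963 Y111.387 F1496
M5
G00 X0.000 Y0.000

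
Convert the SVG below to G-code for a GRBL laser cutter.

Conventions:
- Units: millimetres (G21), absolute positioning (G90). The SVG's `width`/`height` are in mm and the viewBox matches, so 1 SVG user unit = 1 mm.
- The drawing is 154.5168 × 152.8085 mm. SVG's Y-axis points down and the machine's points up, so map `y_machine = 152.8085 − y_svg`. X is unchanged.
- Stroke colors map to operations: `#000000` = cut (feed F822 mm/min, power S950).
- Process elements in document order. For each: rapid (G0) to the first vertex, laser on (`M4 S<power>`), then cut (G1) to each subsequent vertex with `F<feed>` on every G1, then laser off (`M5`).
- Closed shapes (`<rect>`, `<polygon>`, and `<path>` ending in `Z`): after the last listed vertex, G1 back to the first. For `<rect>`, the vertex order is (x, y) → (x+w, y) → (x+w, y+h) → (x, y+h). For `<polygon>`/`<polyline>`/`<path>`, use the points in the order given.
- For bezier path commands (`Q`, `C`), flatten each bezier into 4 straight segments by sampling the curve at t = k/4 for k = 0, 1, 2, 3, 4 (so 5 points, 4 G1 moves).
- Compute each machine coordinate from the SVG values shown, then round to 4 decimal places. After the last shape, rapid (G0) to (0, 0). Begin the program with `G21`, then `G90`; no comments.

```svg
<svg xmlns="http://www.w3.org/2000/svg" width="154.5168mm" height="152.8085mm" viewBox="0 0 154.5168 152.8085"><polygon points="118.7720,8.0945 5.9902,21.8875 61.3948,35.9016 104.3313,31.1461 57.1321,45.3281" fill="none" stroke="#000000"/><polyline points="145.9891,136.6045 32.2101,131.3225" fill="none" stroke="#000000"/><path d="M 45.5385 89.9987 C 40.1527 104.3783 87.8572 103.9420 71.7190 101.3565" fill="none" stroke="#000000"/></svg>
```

viewBox `0 0 154.5168 152.8085` with mm width/height → 1 unit = 1 mm. Flip: y_m = 152.8085 − y_svg.

**Shape 1** — `<polygon>` closed polygon, stroke `#000000` → cut (S950, F822). Machine vertices: (118.7720,144.7140) → (5.9902,130.9210) → (61.3948,116.9069) → (104.3313,121.6624) → (57.1321,107.4804) → (118.7720,144.7140). Closed: final G1 returns to the first vertex.

**Shape 2** — `<polyline>` line segment, stroke `#000000` → cut (S950, F822). Machine vertices: (145.9891,16.2040) → (32.2101,21.4860). Open path.

**Shape 3** — `<path>` cubic bezier, stroke `#000000` → cut (S950, F822). Control points (SVG): P0=(45.5385,89.9987), P1=(40.1527,104.3783), P2=(87.8572,103.9420), P3=(71.7190,101.3565); sampled at t=k/4. Machine vertices: (45.5385,62.8098) → (49.6265,54.6052) → (62.6609,50.7690) → (73.6792,50.1138) → (71.7190,51.4520). Open path.

G21
G90
G0 X118.7720 Y144.7140
M4 S950
G1 X5.9902 Y130.9210 F822
G1 X61.3948 Y116.9069 F822
G1 X104.3313 Y121.6624 F822
G1 X57.1321 Y107.4804 F822
G1 X118.7720 Y144.7140 F822
M5
G0 X145.9891 Y16.2040
M4 S950
G1 X32.2101 Y21.4860 F822
M5
G0 X45.5385 Y62.8098
M4 S950
G1 X49.6265 Y54.6052 F822
G1 X62.6609 Y50.7690 F822
G1 X73.6792 Y50.1138 F822
G1 X71.7190 Y51.4520 F822
M5
G0 X0.0000 Y0.0000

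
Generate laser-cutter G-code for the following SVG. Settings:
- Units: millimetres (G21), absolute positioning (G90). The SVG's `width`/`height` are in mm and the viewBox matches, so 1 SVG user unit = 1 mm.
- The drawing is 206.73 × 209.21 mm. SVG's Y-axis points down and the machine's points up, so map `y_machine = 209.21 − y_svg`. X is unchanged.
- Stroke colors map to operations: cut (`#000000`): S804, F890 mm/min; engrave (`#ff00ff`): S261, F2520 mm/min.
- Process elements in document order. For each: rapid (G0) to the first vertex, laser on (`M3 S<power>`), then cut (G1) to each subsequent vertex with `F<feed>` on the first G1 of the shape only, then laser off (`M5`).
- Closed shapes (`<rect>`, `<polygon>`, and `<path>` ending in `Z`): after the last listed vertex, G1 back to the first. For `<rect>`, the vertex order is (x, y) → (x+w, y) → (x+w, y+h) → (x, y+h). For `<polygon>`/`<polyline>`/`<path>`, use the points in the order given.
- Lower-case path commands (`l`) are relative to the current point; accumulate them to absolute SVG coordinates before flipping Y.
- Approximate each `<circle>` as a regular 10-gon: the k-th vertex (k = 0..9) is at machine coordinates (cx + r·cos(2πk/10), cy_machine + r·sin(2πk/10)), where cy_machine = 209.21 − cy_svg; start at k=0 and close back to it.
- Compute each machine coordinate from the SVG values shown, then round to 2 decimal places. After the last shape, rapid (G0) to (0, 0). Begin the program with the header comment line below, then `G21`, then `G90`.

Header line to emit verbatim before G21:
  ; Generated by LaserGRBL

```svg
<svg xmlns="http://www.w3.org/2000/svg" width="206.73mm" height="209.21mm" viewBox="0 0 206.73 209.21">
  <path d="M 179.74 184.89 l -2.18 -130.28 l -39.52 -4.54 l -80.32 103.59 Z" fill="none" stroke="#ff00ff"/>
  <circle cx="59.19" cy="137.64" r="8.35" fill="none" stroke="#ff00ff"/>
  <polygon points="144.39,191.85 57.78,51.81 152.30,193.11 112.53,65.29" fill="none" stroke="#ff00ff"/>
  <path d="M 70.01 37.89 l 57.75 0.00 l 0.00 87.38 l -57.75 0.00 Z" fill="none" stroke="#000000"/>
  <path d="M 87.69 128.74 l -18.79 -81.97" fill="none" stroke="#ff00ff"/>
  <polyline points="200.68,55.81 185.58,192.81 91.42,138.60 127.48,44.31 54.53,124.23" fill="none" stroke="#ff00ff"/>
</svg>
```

1 u = 1 mm; y_m = 209.21 − y.

[1] `<path>` closed polygon, #ff00ff→engrave S261 F2520: (179.74,24.32) → (177.56,154.60) → (138.04,159.14) → (57.72,55.55) → (179.74,24.32) (closed)

[2] `<circle>` circle, #ff00ff→engrave S261 F2520: (67.54,71.57) → (65.95,76.48) → (61.77,79.51) → (56.61,79.51) → (52.43,76.48) → (50.84,71.57) → (52.43,66.66) → (56.61,63.63) → (61.77,63.63) → (65.95,66.66) → (67.54,71.57) (closed)

[3] `<polygon>` closed polygon, #ff00ff→engrave S261 F2520: (144.39,17.36) → (57.78,157.40) → (152.30,16.10) → (112.53,143.92) → (144.39,17.36) (closed)

[4] `<path>` rectangle, #000000→cut S804 F890: (70.01,171.32) → (127.76,171.32) → (127.76,83.94) → (70.01,83.94) → (70.01,171.32) (closed)

[5] `<path>` line segment, #ff00ff→engrave S261 F2520: (87.69,80.47) → (68.90,162.44)

[6] `<polyline>` open polyline, #ff00ff→engrave S261 F2520: (200.68,153.40) → (185.58,16.40) → (91.42,70.61) → (127.48,164.90) → (54.53,84.98)

; Generated by LaserGRBL
G21
G90
G0 X179.74 Y24.32
M3 S261
G1 X177.56 Y154.60 F2520
G1 X138.04 Y159.14
G1 X57.72 Y55.55
G1 X179.74 Y24.32
M5
G0 X67.54 Y71.57
M3 S261
G1 X65.95 Y76.48 F2520
G1 X61.77 Y79.51
G1 X56.61 Y79.51
G1 X52.43 Y76.48
G1 X50.84 Y71.57
G1 X52.43 Y66.66
G1 X56.61 Y63.63
G1 X61.77 Y63.63
G1 X65.95 Y66.66
G1 X67.54 Y71.57
M5
G0 X144.39 Y17.36
M3 S261
G1 X57.78 Y157.40 F2520
G1 X152.30 Y16.10
G1 X112.53 Y143.92
G1 X144.39 Y17.36
M5
G0 X70.01 Y171.32
M3 S804
G1 X127.76 Y171.32 F890
G1 X127.76 Y83.94
G1 X70.01 Y83.94
G1 X70.01 Y171.32
M5
G0 X87.69 Y80.47
M3 S261
G1 X68.90 Y162.44 F2520
M5
G0 X200.68 Y153.40
M3 S261
G1 X185.58 Y16.40 F2520
G1 X91.42 Y70.61
G1 X127.48 Y164.90
G1 X54.53 Y84.98
M5
G0 X0.00 Y0.00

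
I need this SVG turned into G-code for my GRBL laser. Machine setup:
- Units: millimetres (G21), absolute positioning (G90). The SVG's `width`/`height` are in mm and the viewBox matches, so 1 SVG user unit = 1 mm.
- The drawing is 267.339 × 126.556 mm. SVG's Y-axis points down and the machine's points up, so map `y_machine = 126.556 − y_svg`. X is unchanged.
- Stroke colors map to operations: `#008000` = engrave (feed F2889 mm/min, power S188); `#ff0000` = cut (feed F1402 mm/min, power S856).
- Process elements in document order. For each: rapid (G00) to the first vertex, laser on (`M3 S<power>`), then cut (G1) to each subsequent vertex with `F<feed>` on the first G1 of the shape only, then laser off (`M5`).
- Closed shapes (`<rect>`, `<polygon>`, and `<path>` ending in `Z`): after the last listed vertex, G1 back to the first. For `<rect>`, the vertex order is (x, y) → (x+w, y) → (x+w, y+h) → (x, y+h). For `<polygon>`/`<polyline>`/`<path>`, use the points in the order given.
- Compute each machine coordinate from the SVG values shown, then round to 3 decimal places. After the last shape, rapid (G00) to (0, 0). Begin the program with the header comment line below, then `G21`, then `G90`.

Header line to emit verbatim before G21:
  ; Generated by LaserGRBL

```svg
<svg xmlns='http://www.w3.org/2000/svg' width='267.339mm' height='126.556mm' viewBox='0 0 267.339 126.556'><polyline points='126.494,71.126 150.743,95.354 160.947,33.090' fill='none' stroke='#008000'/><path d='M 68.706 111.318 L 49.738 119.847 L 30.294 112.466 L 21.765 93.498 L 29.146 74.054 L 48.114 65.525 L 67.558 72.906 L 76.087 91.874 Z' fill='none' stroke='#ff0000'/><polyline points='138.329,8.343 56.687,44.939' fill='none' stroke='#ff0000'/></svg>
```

; Generated by LaserGRBL
G21
G90
G00 X126.494 Y55.430
M3 S188
G1 X150.743 Y31.202 F2889
G1 X160.947 Y93.466
M5
G00 X68.706 Y15.238
M3 S856
G1 X49.738 Y6.709 F1402
G1 X30.294 Y14.090
G1 X21.765 Y33.058
G1 X29.146 Y52.502
G1 X48.114 Y61.031
G1 X67.558 Y53.650
G1 X76.087 Y34.682
G1 X68.706 Y15.238
M5
G00 X138.329 Y118.213
M3 S856
G1 X56.687 Y81.617 F1402
M5
G00 X0.000 Y0.000

viewBox `0 0 267.339 126.556` with mm width/height → 1 unit = 1 mm. Flip: y_m = 126.556 − y_svg.

**Shape 1** — `<polyline>` open polyline, stroke `#008000` → engrave (S188, F2889). Machine vertices: (126.494,55.430) → (150.743,31.202) → (160.947,93.466). Open path.

**Shape 2** — `<path>` regular polygon, stroke `#ff0000` → cut (S856, F1402). Machine vertices: (68.706,15.238) → (49.738,6.709) → (30.294,14.090) → (21.765,33.058) → (29.146,52.502) → (48.114,61.031) → (67.558,53.650) → (76.087,34.682) → (68.706,15.238). Closed: final G1 returns to the first vertex.

**Shape 3** — `<polyline>` line segment, stroke `#ff0000` → cut (S856, F1402). Machine vertices: (138.329,118.213) → (56.687,81.617). Open path.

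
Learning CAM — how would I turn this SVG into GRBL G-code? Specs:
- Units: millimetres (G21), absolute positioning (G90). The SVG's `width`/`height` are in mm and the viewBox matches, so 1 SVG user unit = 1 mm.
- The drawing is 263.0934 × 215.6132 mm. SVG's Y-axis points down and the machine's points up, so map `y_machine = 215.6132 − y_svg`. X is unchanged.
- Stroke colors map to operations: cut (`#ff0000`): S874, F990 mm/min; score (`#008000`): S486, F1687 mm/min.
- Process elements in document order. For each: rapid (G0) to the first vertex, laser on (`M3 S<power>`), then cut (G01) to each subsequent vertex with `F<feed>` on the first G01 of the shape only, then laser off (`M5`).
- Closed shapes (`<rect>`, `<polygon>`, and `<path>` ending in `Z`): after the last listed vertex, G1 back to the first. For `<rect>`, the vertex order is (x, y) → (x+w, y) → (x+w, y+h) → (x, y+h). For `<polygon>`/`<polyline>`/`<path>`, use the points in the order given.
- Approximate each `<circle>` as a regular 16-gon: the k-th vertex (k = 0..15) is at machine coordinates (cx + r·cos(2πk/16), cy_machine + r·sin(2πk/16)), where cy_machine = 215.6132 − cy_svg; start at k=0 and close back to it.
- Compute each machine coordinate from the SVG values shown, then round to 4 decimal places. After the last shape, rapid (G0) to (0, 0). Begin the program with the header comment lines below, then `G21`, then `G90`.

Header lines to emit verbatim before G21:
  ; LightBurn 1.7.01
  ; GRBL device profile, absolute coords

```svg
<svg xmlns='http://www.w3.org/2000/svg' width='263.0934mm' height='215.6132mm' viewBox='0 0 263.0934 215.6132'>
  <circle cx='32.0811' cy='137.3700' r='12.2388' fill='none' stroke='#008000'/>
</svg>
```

1 u = 1 mm; y_m = 215.6132 − y.

[1] `<circle>` circle, #008000→score S486 F1687: (44.3199,78.2432) → (43.3883,82.9268) → (40.7352,86.8973) → (36.7647,89.5504) → (32.0811,90.4820) → (27.3975,89.5504) → (23.4270,86.8973) → (20.7739,82.9268) → (19.8423,78.2432) → (20.7739,73.5596) → (23.4270,69.5891) → (27.3975,66.9360) → (32.0811,66.0044) → (36.7647,66.9360) → (40.7352,69.5891) → (43.3883,73.5596) → (44.3199,78.2432) (closed)

; LightBurn 1.7.01
; GRBL device profile, absolute coords
G21
G90
G0 X44.3199 Y78.2432
M3 S486
G01 X43.3883 Y82.9268 F1687
G01 X40.7352 Y86.8973
G01 X36.7647 Y89.5504
G01 X32.0811 Y90.4820
G01 X27.3975 Y89.5504
G01 X23.4270 Y86.8973
G01 X20.7739 Y82.9268
G01 X19.8423 Y78.2432
G01 X20.7739 Y73.5596
G01 X23.4270 Y69.5891
G01 X27.3975 Y66.9360
G01 X32.0811 Y66.0044
G01 X36.7647 Y66.9360
G01 X40.7352 Y69.5891
G01 X43.3883 Y73.5596
G01 X44.3199 Y78.2432
M5
G0 X0.0000 Y0.0000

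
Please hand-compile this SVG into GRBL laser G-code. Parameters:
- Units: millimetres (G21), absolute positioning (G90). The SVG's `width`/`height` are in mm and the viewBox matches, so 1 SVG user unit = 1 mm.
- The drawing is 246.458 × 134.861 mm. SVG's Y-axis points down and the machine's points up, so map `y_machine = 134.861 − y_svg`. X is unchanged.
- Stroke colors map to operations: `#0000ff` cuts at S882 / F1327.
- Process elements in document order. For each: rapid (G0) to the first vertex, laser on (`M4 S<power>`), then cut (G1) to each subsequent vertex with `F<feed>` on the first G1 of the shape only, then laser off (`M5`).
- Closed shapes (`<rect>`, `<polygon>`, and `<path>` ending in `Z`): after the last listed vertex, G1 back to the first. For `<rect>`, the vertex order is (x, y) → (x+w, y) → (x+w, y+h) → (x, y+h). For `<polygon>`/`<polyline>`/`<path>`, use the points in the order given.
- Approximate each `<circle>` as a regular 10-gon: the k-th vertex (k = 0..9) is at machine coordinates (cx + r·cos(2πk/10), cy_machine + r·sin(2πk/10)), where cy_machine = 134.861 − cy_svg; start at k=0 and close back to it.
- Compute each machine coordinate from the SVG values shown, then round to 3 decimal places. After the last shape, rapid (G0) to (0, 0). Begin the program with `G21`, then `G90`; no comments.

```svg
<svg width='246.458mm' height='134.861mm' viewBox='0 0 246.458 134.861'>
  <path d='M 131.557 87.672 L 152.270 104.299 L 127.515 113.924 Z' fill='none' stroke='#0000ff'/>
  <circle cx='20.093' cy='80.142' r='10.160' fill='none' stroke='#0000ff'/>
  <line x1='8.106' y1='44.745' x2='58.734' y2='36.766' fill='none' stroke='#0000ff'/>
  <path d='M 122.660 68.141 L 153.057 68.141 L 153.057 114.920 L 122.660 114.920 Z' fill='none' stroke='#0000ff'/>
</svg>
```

Since the viewBox matches the mm dimensions, user units are millimetres directly. The only transform is the Y-flip y_m = 134.861 − y_svg.

Shape 1 is a regular polygon drawn with `<path>`. Its stroke #0000ff means cut at S882, F1327. After flipping Y the toolpath is (131.557,47.189) → (152.270,30.562) → (127.515,20.937) → (131.557,47.189), returning to the start.

Shape 2 is a circle drawn with `<circle>`. Its stroke #0000ff means cut at S882, F1327. After flipping Y the toolpath is (30.253,54.719) → (28.313,60.691) → (23.233,64.382) → (16.953,64.382) → (11.873,60.691) → (9.933,54.719) → (11.873,48.747) → (16.953,45.056) → (23.233,45.056) → (28.313,48.747) → (30.253,54.719), returning to the start.

Shape 3 is a line segment drawn with `<line>`. Its stroke #0000ff means cut at S882, F1327. After flipping Y the toolpath is (8.106,90.116) → (58.734,98.095).

Shape 4 is a rectangle drawn with `<path>`. Its stroke #0000ff means cut at S882, F1327. After flipping Y the toolpath is (122.660,66.720) → (153.057,66.720) → (153.057,19.941) → (122.660,19.941) → (122.660,66.720), returning to the start.

G21
G90
G0 X131.557 Y47.189
M4 S882
G1 X152.270 Y30.562 F1327
G1 X127.515 Y20.937
G1 X131.557 Y47.189
M5
G0 X30.253 Y54.719
M4 S882
G1 X28.313 Y60.691 F1327
G1 X23.233 Y64.382
G1 X16.953 Y64.382
G1 X11.873 Y60.691
G1 X9.933 Y54.719
G1 X11.873 Y48.747
G1 X16.953 Y45.056
G1 X23.233 Y45.056
G1 X28.313 Y48.747
G1 X30.253 Y54.719
M5
G0 X8.106 Y90.116
M4 S882
G1 X58.734 Y98.095 F1327
M5
G0 X122.660 Y66.720
M4 S882
G1 X153.057 Y66.720 F1327
G1 X153.057 Y19.941
G1 X122.660 Y19.941
G1 X122.660 Y66.720
M5
G0 X0.000 Y0.000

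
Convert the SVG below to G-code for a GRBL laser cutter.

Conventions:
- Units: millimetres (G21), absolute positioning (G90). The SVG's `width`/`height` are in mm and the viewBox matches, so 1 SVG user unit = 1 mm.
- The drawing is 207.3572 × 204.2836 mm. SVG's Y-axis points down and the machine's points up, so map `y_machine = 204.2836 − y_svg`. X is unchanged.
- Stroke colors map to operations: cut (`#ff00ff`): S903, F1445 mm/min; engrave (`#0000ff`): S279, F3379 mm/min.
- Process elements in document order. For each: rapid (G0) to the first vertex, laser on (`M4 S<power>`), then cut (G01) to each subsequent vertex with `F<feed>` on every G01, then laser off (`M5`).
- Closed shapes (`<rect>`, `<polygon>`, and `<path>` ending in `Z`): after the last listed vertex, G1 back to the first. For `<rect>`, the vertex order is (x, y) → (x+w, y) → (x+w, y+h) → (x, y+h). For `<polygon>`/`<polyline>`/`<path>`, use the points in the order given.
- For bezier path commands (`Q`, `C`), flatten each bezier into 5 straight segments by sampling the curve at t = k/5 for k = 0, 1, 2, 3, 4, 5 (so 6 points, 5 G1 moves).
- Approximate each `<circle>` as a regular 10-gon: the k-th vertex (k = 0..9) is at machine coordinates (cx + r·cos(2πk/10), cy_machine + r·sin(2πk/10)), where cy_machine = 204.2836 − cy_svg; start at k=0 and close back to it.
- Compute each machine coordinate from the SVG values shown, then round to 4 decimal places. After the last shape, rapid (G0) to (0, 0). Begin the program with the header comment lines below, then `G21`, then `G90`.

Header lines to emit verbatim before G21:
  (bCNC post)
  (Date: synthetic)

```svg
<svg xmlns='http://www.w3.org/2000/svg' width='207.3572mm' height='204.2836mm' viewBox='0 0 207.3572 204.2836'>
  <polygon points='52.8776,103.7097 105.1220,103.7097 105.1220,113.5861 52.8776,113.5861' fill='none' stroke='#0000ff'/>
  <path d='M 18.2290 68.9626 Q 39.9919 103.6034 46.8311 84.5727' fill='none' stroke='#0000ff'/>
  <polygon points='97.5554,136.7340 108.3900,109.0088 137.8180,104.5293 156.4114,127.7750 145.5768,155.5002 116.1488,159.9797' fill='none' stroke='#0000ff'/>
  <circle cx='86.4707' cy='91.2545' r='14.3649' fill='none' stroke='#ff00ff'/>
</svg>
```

1 u = 1 mm; y_m = 204.2836 − y.

[1] `<polygon>` rectangle, #0000ff→engrave S279 F3379: (52.8776,100.5739) → (105.1220,100.5739) → (105.1220,90.6975) → (52.8776,90.6975) → (52.8776,100.5739) (closed)

[2] `<path>` quadratic bezier, #0000ff→engrave S279 F3379: (18.2290,135.3210) → (26.3372,123.6115) → (33.2515,116.1958) → (38.9719,113.0738) → (43.4985,114.2455) → (46.8311,119.7109)

[3] `<polygon>` regular polygon, #0000ff→engrave S279 F3379: (97.5554,67.5496) → (108.3900,95.2748) → (137.8180,99.7543) → (156.4114,76.5086) → (145.5768,48.7834) → (116.1488,44.3039) → (97.5554,67.5496) (closed)

[4] `<circle>` circle, #ff00ff→cut S903 F1445: (100.8356,113.0291) → (98.0921,121.4726) → (90.9097,126.6909) → (82.0317,126.6909) → (74.8493,121.4726) → (72.1058,113.0291) → (74.8493,104.5856) → (82.0317,99.3673) → (90.9097,99.3673) → (98.0921,104.5856) → (100.8356,113.0291) (closed)

(bCNC post)
(Date: synthetic)
G21
G90
G0 X52.8776 Y100.5739
M4 S279
G01 X105.1220 Y100.5739 F3379
G01 X105.1220 Y90.6975 F3379
G01 X52.8776 Y90.6975 F3379
G01 X52.8776 Y100.5739 F3379
M5
G0 X18.2290 Y135.3210
M4 S279
G01 X26.3372 Y123.6115 F3379
G01 X33.2515 Y116.1958 F3379
G01 X38.9719 Y113.0738 F3379
G01 X43.4985 Y114.2455 F3379
G01 X46.8311 Y119.7109 F3379
M5
G0 X97.5554 Y67.5496
M4 S279
G01 X108.3900 Y95.2748 F3379
G01 X137.8180 Y99.7543 F3379
G01 X156.4114 Y76.5086 F3379
G01 X145.5768 Y48.7834 F3379
G01 X116.1488 Y44.3039 F3379
G01 X97.5554 Y67.5496 F3379
M5
G0 X100.8356 Y113.0291
M4 S903
G01 X98.0921 Y121.4726 F1445
G01 X90.9097 Y126.6909 F1445
G01 X82.0317 Y126.6909 F1445
G01 X74.8493 Y121.4726 F1445
G01 X72.1058 Y113.0291 F1445
G01 X74.8493 Y104.5856 F1445
G01 X82.0317 Y99.3673 F1445
G01 X90.9097 Y99.3673 F1445
G01 X98.0921 Y104.5856 F1445
G01 X100.8356 Y113.0291 F1445
M5
G0 X0.0000 Y0.0000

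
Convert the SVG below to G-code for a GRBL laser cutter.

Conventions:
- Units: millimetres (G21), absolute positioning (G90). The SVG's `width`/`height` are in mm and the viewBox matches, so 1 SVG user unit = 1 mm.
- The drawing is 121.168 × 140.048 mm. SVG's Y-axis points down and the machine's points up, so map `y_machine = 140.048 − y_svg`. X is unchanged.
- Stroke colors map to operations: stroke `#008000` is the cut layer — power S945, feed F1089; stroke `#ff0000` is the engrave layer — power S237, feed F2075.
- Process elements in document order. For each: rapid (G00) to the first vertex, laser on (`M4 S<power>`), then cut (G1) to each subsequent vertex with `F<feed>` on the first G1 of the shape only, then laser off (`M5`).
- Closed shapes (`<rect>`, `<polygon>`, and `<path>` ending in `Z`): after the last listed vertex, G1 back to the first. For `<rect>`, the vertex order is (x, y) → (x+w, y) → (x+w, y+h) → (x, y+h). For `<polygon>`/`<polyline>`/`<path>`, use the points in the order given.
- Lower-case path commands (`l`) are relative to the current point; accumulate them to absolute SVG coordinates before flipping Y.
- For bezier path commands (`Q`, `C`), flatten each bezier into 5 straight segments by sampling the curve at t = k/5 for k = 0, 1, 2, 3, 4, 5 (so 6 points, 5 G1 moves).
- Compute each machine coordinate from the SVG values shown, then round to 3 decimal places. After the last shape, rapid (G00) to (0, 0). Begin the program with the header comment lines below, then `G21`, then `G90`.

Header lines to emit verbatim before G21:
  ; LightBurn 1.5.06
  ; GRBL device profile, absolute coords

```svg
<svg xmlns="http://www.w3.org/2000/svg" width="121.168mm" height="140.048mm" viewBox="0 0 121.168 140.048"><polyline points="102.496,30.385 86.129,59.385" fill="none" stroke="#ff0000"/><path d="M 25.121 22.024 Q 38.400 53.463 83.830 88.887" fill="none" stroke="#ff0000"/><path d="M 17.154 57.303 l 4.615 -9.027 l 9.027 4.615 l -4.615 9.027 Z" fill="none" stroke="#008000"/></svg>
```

; LightBurn 1.5.06
; GRBL device profile, absolute coords
G21
G90
G00 X102.496 Y109.663
M4 S237
G1 X86.129 Y80.663 F2075
M5
G00 X25.121 Y118.024
M4 S237
G1 X31.719 Y105.289 F2075
G1 X40.888 Y92.235
G1 X52.630 Y78.863
G1 X66.944 Y65.171
G1 X83.830 Y51.161
M5
G00 X17.154 Y82.745
M4 S945
G1 X21.769 Y91.772 F1089
G1 X30.796 Y87.157
G1 X26.181 Y78.130
G1 X17.154 Y82.745
M5
G00 X0.000 Y0.000

Since the viewBox matches the mm dimensions, user units are millimetres directly. The only transform is the Y-flip y_m = 140.048 − y_svg.

Shape 1 is a line segment drawn with `<polyline>`. Its stroke #ff0000 means engrave at S237, F2075. After flipping Y the toolpath is (102.496,109.663) → (86.129,80.663).

Shape 2 is a quadratic bezier drawn with `<path>`. Its stroke #ff0000 means engrave at S237, F2075. After flipping Y the toolpath is (25.121,118.024) → (31.719,105.289) → (40.888,92.235) → (52.630,78.863) → (66.944,65.171) → (83.830,51.161).

Shape 3 is a regular polygon drawn with `<path>`. Its stroke #008000 means cut at S945, F1089. After flipping Y the toolpath is (17.154,82.745) → (21.769,91.772) → (30.796,87.157) → (26.181,78.130) → (17.154,82.745), returning to the start.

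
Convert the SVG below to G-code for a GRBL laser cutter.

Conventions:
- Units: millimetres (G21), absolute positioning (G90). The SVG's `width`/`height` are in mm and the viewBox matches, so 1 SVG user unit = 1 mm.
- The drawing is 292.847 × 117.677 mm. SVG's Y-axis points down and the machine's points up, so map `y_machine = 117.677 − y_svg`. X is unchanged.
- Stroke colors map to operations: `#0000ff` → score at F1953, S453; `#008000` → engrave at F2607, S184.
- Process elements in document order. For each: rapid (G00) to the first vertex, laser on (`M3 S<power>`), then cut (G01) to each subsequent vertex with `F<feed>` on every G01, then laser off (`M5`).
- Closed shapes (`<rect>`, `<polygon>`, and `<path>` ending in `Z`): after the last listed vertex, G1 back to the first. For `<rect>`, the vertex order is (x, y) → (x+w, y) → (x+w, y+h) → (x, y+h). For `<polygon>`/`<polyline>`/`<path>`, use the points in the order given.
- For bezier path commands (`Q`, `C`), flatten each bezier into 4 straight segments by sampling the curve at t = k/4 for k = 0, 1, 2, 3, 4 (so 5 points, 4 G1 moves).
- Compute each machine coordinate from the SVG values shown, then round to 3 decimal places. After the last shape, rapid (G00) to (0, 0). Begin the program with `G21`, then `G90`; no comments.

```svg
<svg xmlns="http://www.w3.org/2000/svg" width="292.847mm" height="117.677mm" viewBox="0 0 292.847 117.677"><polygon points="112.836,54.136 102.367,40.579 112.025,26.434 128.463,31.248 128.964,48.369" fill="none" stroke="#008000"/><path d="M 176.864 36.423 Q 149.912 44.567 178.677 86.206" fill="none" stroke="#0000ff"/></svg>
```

G21
G90
G00 X112.836 Y63.541
M3 S184
G01 X102.367 Y77.098 F2607
G01 X112.025 Y91.243 F2607
G01 X128.463 Y86.429 F2607
G01 X128.964 Y69.308 F2607
G01 X112.836 Y63.541 F2607
M5
G00 X176.864 Y81.254
M3 S453
G01 X166.870 Y75.089 F1953
G01 X163.841 Y64.736 F1953
G01 X167.777 Y50.197 F1953
G01 X178.677 Y31.471 F1953
M5
G00 X0.000 Y0.000

Since the viewBox matches the mm dimensions, user units are millimetres directly. The only transform is the Y-flip y_m = 117.677 − y_svg.

Shape 1 is a regular polygon drawn with `<polygon>`. Its stroke #008000 means engrave at S184, F2607. After flipping Y the toolpath is (112.836,63.541) → (102.367,77.098) → (112.025,91.243) → (128.463,86.429) → (128.964,69.308) → (112.836,63.541), returning to the start.

Shape 2 is a quadratic bezier drawn with `<path>`. Its stroke #0000ff means score at S453, F1953. After flipping Y the toolpath is (176.864,81.254) → (166.870,75.089) → (163.841,64.736) → (167.777,50.197) → (178.677,31.471).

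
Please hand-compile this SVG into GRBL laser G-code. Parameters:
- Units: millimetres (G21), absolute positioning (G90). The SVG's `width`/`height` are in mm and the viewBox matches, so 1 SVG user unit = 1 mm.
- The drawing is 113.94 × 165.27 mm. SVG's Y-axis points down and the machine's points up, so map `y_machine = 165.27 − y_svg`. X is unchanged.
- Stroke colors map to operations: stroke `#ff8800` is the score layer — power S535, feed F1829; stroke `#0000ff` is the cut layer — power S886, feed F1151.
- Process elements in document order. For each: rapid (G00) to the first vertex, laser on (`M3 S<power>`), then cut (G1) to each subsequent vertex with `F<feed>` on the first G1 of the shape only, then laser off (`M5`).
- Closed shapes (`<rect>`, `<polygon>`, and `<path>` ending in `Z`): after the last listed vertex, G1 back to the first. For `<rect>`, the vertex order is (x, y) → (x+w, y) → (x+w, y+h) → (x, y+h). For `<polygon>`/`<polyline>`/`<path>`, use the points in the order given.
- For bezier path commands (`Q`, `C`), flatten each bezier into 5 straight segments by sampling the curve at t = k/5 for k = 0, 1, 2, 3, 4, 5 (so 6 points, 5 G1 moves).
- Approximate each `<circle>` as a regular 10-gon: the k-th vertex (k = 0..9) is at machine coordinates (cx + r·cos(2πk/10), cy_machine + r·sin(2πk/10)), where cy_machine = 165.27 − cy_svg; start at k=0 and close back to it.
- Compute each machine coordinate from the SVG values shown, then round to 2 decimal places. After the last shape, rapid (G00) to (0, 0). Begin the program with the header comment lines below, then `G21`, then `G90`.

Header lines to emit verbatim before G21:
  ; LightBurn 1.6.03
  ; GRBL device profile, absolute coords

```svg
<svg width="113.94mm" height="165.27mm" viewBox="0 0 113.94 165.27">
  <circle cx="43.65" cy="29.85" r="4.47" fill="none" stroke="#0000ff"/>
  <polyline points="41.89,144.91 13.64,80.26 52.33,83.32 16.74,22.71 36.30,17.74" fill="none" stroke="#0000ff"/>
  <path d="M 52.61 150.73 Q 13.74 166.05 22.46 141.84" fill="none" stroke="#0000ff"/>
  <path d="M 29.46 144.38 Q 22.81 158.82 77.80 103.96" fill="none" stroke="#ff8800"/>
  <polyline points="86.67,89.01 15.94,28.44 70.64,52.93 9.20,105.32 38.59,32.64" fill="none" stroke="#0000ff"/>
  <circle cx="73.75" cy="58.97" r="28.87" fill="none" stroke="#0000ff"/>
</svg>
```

; LightBurn 1.6.03
; GRBL device profile, absolute coords
G21
G90
G00 X48.12 Y135.42
M3 S886
G1 X47.27 Y138.05 F1151
G1 X45.03 Y139.67
G1 X42.27 Y139.67
G1 X40.03 Y138.05
G1 X39.18 Y135.42
G1 X40.03 Y132.79
G1 X42.27 Y131.17
G1 X45.03 Y131.17
G1 X47.27 Y132.79
G1 X48.12 Y135.42
M5
G00 X41.89 Y20.36
M3 S886
G1 X13.64 Y85.01 F1151
G1 X52.33 Y81.95
G1 X16.74 Y142.56
G1 X36.30 Y147.53
M5
G00 X52.61 Y14.54
M3 S886
G1 X38.97 Y9.99 F1151
G1 X29.13 Y8.61
G1 X23.10 Y10.39
G1 X20.88 Y15.33
G1 X22.46 Y23.43
M5
G00 X29.46 Y20.89
M3 S535
G1 X29.27 Y17.89 F1829
G1 X34.00 Y20.43
G1 X43.67 Y28.51
G1 X58.27 Y42.14
G1 X77.80 Y61.31
M5
G00 X86.67 Y76.26
M3 S886
G1 X15.94 Y136.83 F1151
G1 X70.64 Y112.34
G1 X9.20 Y59.95
G1 X38.59 Y132.63
M5
G00 X102.62 Y106.30
M3 S886
G1 X97.11 Y123.27 F1151
G1 X82.67 Y133.76
G1 X64.83 Y133.76
G1 X50.39 Y123.27
G1 X44.88 Y106.30
G1 X50.39 Y89.33
G1 X64.83 Y78.84
G1 X82.67 Y78.84
G1 X97.11 Y89.33
G1 X102.62 Y106.30
M5
G00 X0.00 Y0.00

viewBox `0 0 113.94 165.27` with mm width/height → 1 unit = 1 mm. Flip: y_m = 165.27 − y_svg.

**Shape 1** — `<circle>` circle, stroke `#0000ff` → cut (S886, F1151). Machine vertices: (48.12,135.42) → (47.27,138.05) → (45.03,139.67) → (42.27,139.67) → (40.03,138.05) → (39.18,135.42) → (40.03,132.79) → (42.27,131.17) → (45.03,131.17) → (47.27,132.79) → (48.12,135.42). Closed: final G1 returns to the first vertex.

**Shape 2** — `<polyline>` open polyline, stroke `#0000ff` → cut (S886, F1151). Machine vertices: (41.89,20.36) → (13.64,85.01) → (52.33,81.95) → (16.74,142.56) → (36.30,147.53). Open path.

**Shape 3** — `<path>` quadratic bezier, stroke `#0000ff` → cut (S886, F1151). Control points (SVG): P0=(52.61,150.73), P1=(13.74,166.05), P2=(22.46,141.84); sampled at t=k/5. Machine vertices: (52.61,14.54) → (38.97,9.99) → (29.13,8.61) → (23.10,10.39) → (20.88,15.33) → (22.46,23.43). Open path.

**Shape 4** — `<path>` quadratic bezier, stroke `#ff8800` → score (S535, F1829). Control points (SVG): P0=(29.46,144.38), P1=(22.81,158.82), P2=(77.80,103.96); sampled at t=k/5. Machine vertices: (29.46,20.89) → (29.27,17.89) → (34.00,20.43) → (43.67,28.51) → (58.27,42.14) → (77.80,61.31). Open path.

**Shape 5** — `<polyline>` open polyline, stroke `#0000ff` → cut (S886, F1151). Machine vertices: (86.67,76.26) → (15.94,136.83) → (70.64,112.34) → (9.20,59.95) → (38.59,132.63). Open path.

**Shape 6** — `<circle>` circle, stroke `#0000ff` → cut (S886, F1151). Machine vertices: (102.62,106.30) → (97.11,123.27) → (82.67,133.76) → (64.83,133.76) → (50.39,123.27) → (44.88,106.30) → (50.39,89.33) → (64.83,78.84) → (82.67,78.84) → (97.11,89.33) → (102.62,106.30). Closed: final G1 returns to the first vertex.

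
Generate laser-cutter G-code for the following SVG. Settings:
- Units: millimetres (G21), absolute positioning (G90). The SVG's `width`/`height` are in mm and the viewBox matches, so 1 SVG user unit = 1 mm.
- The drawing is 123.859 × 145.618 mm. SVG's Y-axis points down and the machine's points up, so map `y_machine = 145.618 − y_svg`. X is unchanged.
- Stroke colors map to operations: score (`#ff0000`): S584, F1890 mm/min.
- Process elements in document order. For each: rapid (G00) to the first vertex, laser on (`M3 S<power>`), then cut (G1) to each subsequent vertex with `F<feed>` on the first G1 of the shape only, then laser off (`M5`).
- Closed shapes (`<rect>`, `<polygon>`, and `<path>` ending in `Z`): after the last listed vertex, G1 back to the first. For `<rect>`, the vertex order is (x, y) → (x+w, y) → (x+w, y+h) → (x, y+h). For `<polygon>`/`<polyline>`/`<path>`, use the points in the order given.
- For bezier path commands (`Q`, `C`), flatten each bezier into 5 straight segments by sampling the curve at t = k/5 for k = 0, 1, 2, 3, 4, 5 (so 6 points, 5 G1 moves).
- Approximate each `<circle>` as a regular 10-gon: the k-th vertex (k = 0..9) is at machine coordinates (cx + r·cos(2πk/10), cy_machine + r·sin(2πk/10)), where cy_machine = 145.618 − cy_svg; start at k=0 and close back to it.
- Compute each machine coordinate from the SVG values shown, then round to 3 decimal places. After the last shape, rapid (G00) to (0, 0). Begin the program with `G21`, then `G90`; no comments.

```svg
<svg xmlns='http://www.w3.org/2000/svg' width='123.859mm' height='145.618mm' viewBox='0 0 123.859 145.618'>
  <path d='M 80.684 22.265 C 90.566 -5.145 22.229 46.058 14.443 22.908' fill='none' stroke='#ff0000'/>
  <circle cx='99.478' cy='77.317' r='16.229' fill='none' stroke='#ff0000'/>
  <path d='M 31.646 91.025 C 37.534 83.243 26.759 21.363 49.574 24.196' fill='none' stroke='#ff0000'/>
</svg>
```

Since the viewBox matches the mm dimensions, user units are millimetres directly. The only transform is the Y-flip y_m = 145.618 − y_svg.

Shape 1 is a cubic bezier drawn with `<path>`. Its stroke #ff0000 means score at S584, F1890. After flipping Y the toolpath is (80.684,123.353) → (78.337,131.589) → (63.879,128.301) → (43.969,120.830) → (25.271,116.519) → (14.443,122.710).

Shape 2 is a circle drawn with `<circle>`. Its stroke #ff0000 means score at S584, F1890. After flipping Y the toolpath is (115.707,68.301) → (112.608,77.840) → (104.493,83.736) → (94.463,83.736) → (86.348,77.840) → (83.249,68.301) → (86.348,58.762) → (94.463,52.866) → (104.493,52.866) → (112.608,58.762) → (115.707,68.301), returning to the start.

Shape 3 is a cubic bezier drawn with `<path>`. Its stroke #ff0000 means score at S584, F1890. After flipping Y the toolpath is (31.646,54.593) → (33.581,64.803) → (33.930,82.295) → (35.103,101.363) → (39.514,116.307) → (49.574,121.422).

G21
G90
G00 X80.684 Y123.353
M3 S584
G1 X78.337 Y131.589 F1890
G1 X63.879 Y128.301
G1 X43.969 Y120.830
G1 X25.271 Y116.519
G1 X14.443 Y122.710
M5
G00 X115.707 Y68.301
M3 S584
G1 X112.608 Y77.840 F1890
G1 X104.493 Y83.736
G1 X94.463 Y83.736
G1 X86.348 Y77.840
G1 X83.249 Y68.301
G1 X86.348 Y58.762
G1 X94.463 Y52.866
G1 X104.493 Y52.866
G1 X112.608 Y58.762
G1 X115.707 Y68.301
M5
G00 X31.646 Y54.593
M3 S584
G1 X33.581 Y64.803 F1890
G1 X33.930 Y82.295
G1 X35.103 Y101.363
G1 X39.514 Y116.307
G1 X49.574 Y121.422
M5
G00 X0.000 Y0.000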